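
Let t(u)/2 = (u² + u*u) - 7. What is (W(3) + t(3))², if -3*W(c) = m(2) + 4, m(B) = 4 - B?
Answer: 400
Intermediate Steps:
t(u) = -14 + 4*u² (t(u) = 2*((u² + u*u) - 7) = 2*((u² + u²) - 7) = 2*(2*u² - 7) = 2*(-7 + 2*u²) = -14 + 4*u²)
W(c) = -2 (W(c) = -((4 - 1*2) + 4)/3 = -((4 - 2) + 4)/3 = -(2 + 4)/3 = -⅓*6 = -2)
(W(3) + t(3))² = (-2 + (-14 + 4*3²))² = (-2 + (-14 + 4*9))² = (-2 + (-14 + 36))² = (-2 + 22)² = 20² = 400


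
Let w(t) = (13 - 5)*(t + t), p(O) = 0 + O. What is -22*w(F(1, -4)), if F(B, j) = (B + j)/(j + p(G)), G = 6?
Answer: 528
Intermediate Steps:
p(O) = O
F(B, j) = (B + j)/(6 + j) (F(B, j) = (B + j)/(j + 6) = (B + j)/(6 + j))
w(t) = 16*t (w(t) = 8*(2*t) = 16*t)
-22*w(F(1, -4)) = -352*(1 - 4)/(6 - 4) = -352*-3/2 = -352*(½)*(-3) = -352*(-3)/2 = -22*(-24) = 528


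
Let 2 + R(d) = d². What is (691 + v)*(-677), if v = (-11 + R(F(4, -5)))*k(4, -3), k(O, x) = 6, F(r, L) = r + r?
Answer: -674969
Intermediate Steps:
F(r, L) = 2*r
R(d) = -2 + d²
v = 306 (v = (-11 + (-2 + (2*4)²))*6 = (-11 + (-2 + 8²))*6 = (-11 + (-2 + 64))*6 = (-11 + 62)*6 = 51*6 = 306)
(691 + v)*(-677) = (691 + 306)*(-677) = 997*(-677) = -674969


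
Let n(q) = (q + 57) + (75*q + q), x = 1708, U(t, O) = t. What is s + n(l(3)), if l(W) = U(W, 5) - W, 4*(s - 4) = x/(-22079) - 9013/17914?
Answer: 96278067125/1582092824 ≈ 60.855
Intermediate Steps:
s = 6098776157/1582092824 (s = 4 + (1708/(-22079) - 9013/17914)/4 = 4 + (1708*(-1/22079) - 9013*1/17914)/4 = 4 + (-1708/22079 - 9013/17914)/4 = 4 + (1/4)*(-229595139/395523206) = 4 - 229595139/1582092824 = 6098776157/1582092824 ≈ 3.8549)
l(W) = 0 (l(W) = W - W = 0)
n(q) = 57 + 77*q (n(q) = (57 + q) + 76*q = 57 + 77*q)
s + n(l(3)) = 6098776157/1582092824 + (57 + 77*0) = 6098776157/1582092824 + (57 + 0) = 6098776157/1582092824 + 57 = 96278067125/1582092824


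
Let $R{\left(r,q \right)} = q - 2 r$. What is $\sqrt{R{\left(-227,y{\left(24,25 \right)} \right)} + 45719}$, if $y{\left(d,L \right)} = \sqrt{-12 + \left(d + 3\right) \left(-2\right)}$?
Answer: $\sqrt{46173 + i \sqrt{66}} \approx 214.88 + 0.019 i$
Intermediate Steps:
$y{\left(d,L \right)} = \sqrt{-18 - 2 d}$ ($y{\left(d,L \right)} = \sqrt{-12 + \left(3 + d\right) \left(-2\right)} = \sqrt{-12 - \left(6 + 2 d\right)} = \sqrt{-18 - 2 d}$)
$R{\left(r,q \right)} = q - 2 r$
$\sqrt{R{\left(-227,y{\left(24,25 \right)} \right)} + 45719} = \sqrt{\left(\sqrt{-18 - 48} - -454\right) + 45719} = \sqrt{\left(\sqrt{-18 - 48} + 454\right) + 45719} = \sqrt{\left(\sqrt{-66} + 454\right) + 45719} = \sqrt{\left(i \sqrt{66} + 454\right) + 45719} = \sqrt{\left(454 + i \sqrt{66}\right) + 45719} = \sqrt{46173 + i \sqrt{66}}$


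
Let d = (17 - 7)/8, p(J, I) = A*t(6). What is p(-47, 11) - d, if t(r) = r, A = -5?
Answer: -125/4 ≈ -31.250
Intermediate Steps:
p(J, I) = -30 (p(J, I) = -5*6 = -30)
d = 5/4 (d = 10*(1/8) = 5/4 ≈ 1.2500)
p(-47, 11) - d = -30 - 1*5/4 = -30 - 5/4 = -125/4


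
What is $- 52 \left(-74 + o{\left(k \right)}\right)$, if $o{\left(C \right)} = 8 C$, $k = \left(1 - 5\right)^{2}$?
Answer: $-2808$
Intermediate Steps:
$k = 16$ ($k = \left(-4\right)^{2} = 16$)
$- 52 \left(-74 + o{\left(k \right)}\right) = - 52 \left(-74 + 8 \cdot 16\right) = - 52 \left(-74 + 128\right) = \left(-52\right) 54 = -2808$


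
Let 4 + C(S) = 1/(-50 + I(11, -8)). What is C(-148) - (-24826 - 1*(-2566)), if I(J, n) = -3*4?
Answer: 1379871/62 ≈ 22256.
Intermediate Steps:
I(J, n) = -12
C(S) = -249/62 (C(S) = -4 + 1/(-50 - 12) = -4 + 1/(-62) = -4 - 1/62 = -249/62)
C(-148) - (-24826 - 1*(-2566)) = -249/62 - (-24826 - 1*(-2566)) = -249/62 - (-24826 + 2566) = -249/62 - 1*(-22260) = -249/62 + 22260 = 1379871/62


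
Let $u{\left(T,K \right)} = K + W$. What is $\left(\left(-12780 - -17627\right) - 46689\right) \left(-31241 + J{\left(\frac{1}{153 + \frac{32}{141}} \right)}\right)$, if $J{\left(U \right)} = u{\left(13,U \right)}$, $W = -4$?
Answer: $\frac{28245361930728}{21605} \approx 1.3074 \cdot 10^{9}$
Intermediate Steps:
$u{\left(T,K \right)} = -4 + K$ ($u{\left(T,K \right)} = K - 4 = -4 + K$)
$J{\left(U \right)} = -4 + U$
$\left(\left(-12780 - -17627\right) - 46689\right) \left(-31241 + J{\left(\frac{1}{153 + \frac{32}{141}} \right)}\right) = \left(\left(-12780 - -17627\right) - 46689\right) \left(-31241 - \left(4 - \frac{1}{153 + \frac{32}{141}}\right)\right) = \left(\left(-12780 + 17627\right) - 46689\right) \left(-31241 - \left(4 - \frac{1}{153 + 32 \cdot \frac{1}{141}}\right)\right) = \left(4847 - 46689\right) \left(-31241 - \left(4 - \frac{1}{153 + \frac{32}{141}}\right)\right) = - 41842 \left(-31241 - \left(4 - \frac{1}{\frac{21605}{141}}\right)\right) = - 41842 \left(-31241 + \left(-4 + \frac{141}{21605}\right)\right) = - 41842 \left(-31241 - \frac{86279}{21605}\right) = \left(-41842\right) \left(- \frac{675048084}{21605}\right) = \frac{28245361930728}{21605}$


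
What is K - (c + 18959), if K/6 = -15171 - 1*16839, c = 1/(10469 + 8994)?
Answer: -4107062798/19463 ≈ -2.1102e+5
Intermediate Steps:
c = 1/19463 ≈ 5.1380e-5
K = -192060 (K = 6*(-15171 - 1*16839) = 6*(-15171 - 16839) = 6*(-32010) = -192060)
K - (c + 18959) = -192060 - (1/19463 + 18959) = -192060 - 1*368999018/19463 = -192060 - 368999018/19463 = -4107062798/19463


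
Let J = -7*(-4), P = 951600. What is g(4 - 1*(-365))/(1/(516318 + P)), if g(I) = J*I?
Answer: 15166528776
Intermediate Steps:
J = 28
g(I) = 28*I
g(4 - 1*(-365))/(1/(516318 + P)) = (28*(4 - 1*(-365)))/(1/(516318 + 951600)) = (28*(4 + 365))/(1/1467918) = (28*369)/(1/1467918) = 10332*1467918 = 15166528776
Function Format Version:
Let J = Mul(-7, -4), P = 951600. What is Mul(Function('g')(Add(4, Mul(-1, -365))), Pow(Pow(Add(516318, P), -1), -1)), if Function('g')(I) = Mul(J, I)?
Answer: 15166528776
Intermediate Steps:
J = 28
Function('g')(I) = Mul(28, I)
Mul(Function('g')(Add(4, Mul(-1, -365))), Pow(Pow(Add(516318, P), -1), -1)) = Mul(Mul(28, Add(4, Mul(-1, -365))), Pow(Pow(Add(516318, 951600), -1), -1)) = Mul(Mul(28, Add(4, 365)), Pow(Pow(1467918, -1), -1)) = Mul(Mul(28, 369), Pow(Rational(1, 1467918), -1)) = Mul(10332, 1467918) = 15166528776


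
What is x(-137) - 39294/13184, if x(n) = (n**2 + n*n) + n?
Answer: 246527745/6592 ≈ 37398.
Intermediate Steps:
x(n) = n + 2*n**2 (x(n) = (n**2 + n**2) + n = 2*n**2 + n = n + 2*n**2)
x(-137) - 39294/13184 = -137*(1 + 2*(-137)) - 39294/13184 = -137*(1 - 274) - 39294*1/13184 = -137*(-273) - 19647/6592 = 37401 - 19647/6592 = 246527745/6592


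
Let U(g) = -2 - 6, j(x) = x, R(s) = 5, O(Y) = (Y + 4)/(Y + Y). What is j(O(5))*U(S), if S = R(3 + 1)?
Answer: -36/5 ≈ -7.2000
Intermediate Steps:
O(Y) = (4 + Y)/(2*Y) (O(Y) = (4 + Y)/((2*Y)) = (4 + Y)*(1/(2*Y)) = (4 + Y)/(2*Y))
S = 5
U(g) = -8
j(O(5))*U(S) = ((½)*(4 + 5)/5)*(-8) = ((½)*(⅕)*9)*(-8) = (9/10)*(-8) = -36/5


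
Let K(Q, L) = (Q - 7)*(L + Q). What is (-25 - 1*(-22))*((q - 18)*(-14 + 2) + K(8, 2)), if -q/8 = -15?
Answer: 3642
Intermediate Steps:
K(Q, L) = (-7 + Q)*(L + Q)
q = 120 (q = -8*(-15) = 120)
(-25 - 1*(-22))*((q - 18)*(-14 + 2) + K(8, 2)) = (-25 - 1*(-22))*((120 - 18)*(-14 + 2) + (8² - 7*2 - 7*8 + 2*8)) = (-25 + 22)*(102*(-12) + (64 - 14 - 56 + 16)) = -3*(-1224 + 10) = -3*(-1214) = 3642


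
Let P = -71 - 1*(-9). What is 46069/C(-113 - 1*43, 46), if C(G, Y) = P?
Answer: -46069/62 ≈ -743.05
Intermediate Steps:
P = -62 (P = -71 + 9 = -62)
C(G, Y) = -62
46069/C(-113 - 1*43, 46) = 46069/(-62) = 46069*(-1/62) = -46069/62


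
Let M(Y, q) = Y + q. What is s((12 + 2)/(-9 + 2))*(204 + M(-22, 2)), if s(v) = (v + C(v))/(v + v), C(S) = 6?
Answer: -184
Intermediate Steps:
s(v) = (6 + v)/(2*v) (s(v) = (v + 6)/(v + v) = (6 + v)/((2*v)) = (6 + v)*(1/(2*v)) = (6 + v)/(2*v))
s((12 + 2)/(-9 + 2))*(204 + M(-22, 2)) = ((6 + (12 + 2)/(-9 + 2))/(2*(((12 + 2)/(-9 + 2)))))*(204 + (-22 + 2)) = ((6 + 14/(-7))/(2*((14/(-7)))))*(204 - 20) = ((6 + 14*(-⅐))/(2*((14*(-⅐)))))*184 = ((½)*(6 - 2)/(-2))*184 = ((½)*(-½)*4)*184 = -1*184 = -184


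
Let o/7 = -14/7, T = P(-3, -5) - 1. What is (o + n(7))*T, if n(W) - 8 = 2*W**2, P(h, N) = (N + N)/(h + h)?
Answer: 184/3 ≈ 61.333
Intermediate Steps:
P(h, N) = N/h (P(h, N) = (2*N)/((2*h)) = (2*N)*(1/(2*h)) = N/h)
n(W) = 8 + 2*W**2
T = 2/3 (T = -5/(-3) - 1 = -5*(-1/3) - 1 = 5/3 - 1 = 2/3 ≈ 0.66667)
o = -14 (o = 7*(-14/7) = 7*(-14*1/7) = 7*(-2) = -14)
(o + n(7))*T = (-14 + (8 + 2*7**2))*(2/3) = (-14 + (8 + 2*49))*(2/3) = (-14 + (8 + 98))*(2/3) = (-14 + 106)*(2/3) = 92*(2/3) = 184/3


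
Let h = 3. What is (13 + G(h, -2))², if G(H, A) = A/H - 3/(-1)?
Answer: 2116/9 ≈ 235.11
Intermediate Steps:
G(H, A) = 3 + A/H (G(H, A) = A/H - 3*(-1) = A/H + 3 = 3 + A/H)
(13 + G(h, -2))² = (13 + (3 - 2/3))² = (13 + (3 - 2*⅓))² = (13 + (3 - ⅔))² = (13 + 7/3)² = (46/3)² = 2116/9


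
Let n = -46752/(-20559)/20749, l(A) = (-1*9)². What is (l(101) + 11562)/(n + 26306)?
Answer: 1655551899771/3740526364066 ≈ 0.44260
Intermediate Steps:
l(A) = 81 (l(A) = (-9)² = 81)
n = 15584/142192897 (n = -46752*(-1/20559)*(1/20749) = (15584/6853)*(1/20749) = 15584/142192897 ≈ 0.00010960)
(l(101) + 11562)/(n + 26306) = (81 + 11562)/(15584/142192897 + 26306) = 11643/(3740526364066/142192897) = 11643*(142192897/3740526364066) = 1655551899771/3740526364066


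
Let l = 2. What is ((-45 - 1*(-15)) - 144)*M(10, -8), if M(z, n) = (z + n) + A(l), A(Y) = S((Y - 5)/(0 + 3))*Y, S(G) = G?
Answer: 0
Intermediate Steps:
A(Y) = Y*(-5/3 + Y/3) (A(Y) = ((Y - 5)/(0 + 3))*Y = ((-5 + Y)/3)*Y = ((-5 + Y)*(⅓))*Y = (-5/3 + Y/3)*Y = Y*(-5/3 + Y/3))
M(z, n) = -2 + n + z (M(z, n) = (z + n) + (⅓)*2*(-5 + 2) = (n + z) + (⅓)*2*(-3) = (n + z) - 2 = -2 + n + z)
((-45 - 1*(-15)) - 144)*M(10, -8) = ((-45 - 1*(-15)) - 144)*(-2 - 8 + 10) = ((-45 + 15) - 144)*0 = (-30 - 144)*0 = -174*0 = 0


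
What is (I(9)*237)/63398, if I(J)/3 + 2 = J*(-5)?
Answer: -33417/63398 ≈ -0.52710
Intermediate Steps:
I(J) = -6 - 15*J (I(J) = -6 + 3*(J*(-5)) = -6 + 3*(-5*J) = -6 - 15*J)
(I(9)*237)/63398 = ((-6 - 15*9)*237)/63398 = ((-6 - 135)*237)*(1/63398) = -141*237*(1/63398) = -33417*1/63398 = -33417/63398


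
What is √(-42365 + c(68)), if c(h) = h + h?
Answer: 11*I*√349 ≈ 205.5*I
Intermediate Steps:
c(h) = 2*h
√(-42365 + c(68)) = √(-42365 + 2*68) = √(-42365 + 136) = √(-42229) = 11*I*√349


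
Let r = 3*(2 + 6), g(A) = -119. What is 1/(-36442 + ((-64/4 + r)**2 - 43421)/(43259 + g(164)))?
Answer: -43140/1572151237 ≈ -2.7440e-5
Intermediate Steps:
r = 24 (r = 3*8 = 24)
1/(-36442 + ((-64/4 + r)**2 - 43421)/(43259 + g(164))) = 1/(-36442 + ((-64/4 + 24)**2 - 43421)/(43259 - 119)) = 1/(-36442 + ((-64*1/4 + 24)**2 - 43421)/43140) = 1/(-36442 + ((-16 + 24)**2 - 43421)*(1/43140)) = 1/(-36442 + (8**2 - 43421)*(1/43140)) = 1/(-36442 + (64 - 43421)*(1/43140)) = 1/(-36442 - 43357*1/43140) = 1/(-36442 - 43357/43140) = 1/(-1572151237/43140) = -43140/1572151237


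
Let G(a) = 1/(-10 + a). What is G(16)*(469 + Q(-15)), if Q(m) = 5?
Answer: 79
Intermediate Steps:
G(16)*(469 + Q(-15)) = (469 + 5)/(-10 + 16) = 474/6 = (⅙)*474 = 79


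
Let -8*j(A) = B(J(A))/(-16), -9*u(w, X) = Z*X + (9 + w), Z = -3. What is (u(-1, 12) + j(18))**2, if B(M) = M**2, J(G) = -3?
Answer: 13432225/1327104 ≈ 10.121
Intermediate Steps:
u(w, X) = -1 - w/9 + X/3 (u(w, X) = -(-3*X + (9 + w))/9 = -(9 + w - 3*X)/9 = -1 - w/9 + X/3)
j(A) = 9/128 (j(A) = -(-3)**2/(8*(-16)) = -9*(-1)/(8*16) = -1/8*(-9/16) = 9/128)
(u(-1, 12) + j(18))**2 = ((-1 - 1/9*(-1) + (1/3)*12) + 9/128)**2 = ((-1 + 1/9 + 4) + 9/128)**2 = (28/9 + 9/128)**2 = (3665/1152)**2 = 13432225/1327104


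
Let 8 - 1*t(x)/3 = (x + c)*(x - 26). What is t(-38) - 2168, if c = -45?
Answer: -18080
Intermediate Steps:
t(x) = 24 - 3*(-45 + x)*(-26 + x) (t(x) = 24 - 3*(x - 45)*(x - 26) = 24 - 3*(-45 + x)*(-26 + x))
t(-38) - 2168 = (-3486 - 3*(-38)² + 213*(-38)) - 2168 = (-3486 - 3*1444 - 8094) - 2168 = (-3486 - 4332 - 8094) - 2168 = -15912 - 2168 = -18080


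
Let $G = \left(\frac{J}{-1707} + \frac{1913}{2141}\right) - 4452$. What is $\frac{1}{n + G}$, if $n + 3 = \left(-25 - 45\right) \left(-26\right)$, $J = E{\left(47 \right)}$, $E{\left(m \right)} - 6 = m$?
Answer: $- \frac{3654687}{9626948227} \approx -0.00037963$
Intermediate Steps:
$E{\left(m \right)} = 6 + m$
$J = 53$ ($J = 6 + 47 = 53$)
$n = 1817$ ($n = -3 + \left(-25 - 45\right) \left(-26\right) = -3 - -1820 = -3 + 1820 = 1817$)
$G = - \frac{16267514506}{3654687}$ ($G = \left(\frac{53}{-1707} + \frac{1913}{2141}\right) - 4452 = \left(53 \left(- \frac{1}{1707}\right) + 1913 \cdot \frac{1}{2141}\right) - 4452 = \left(- \frac{53}{1707} + \frac{1913}{2141}\right) - 4452 = \frac{3152018}{3654687} - 4452 = - \frac{16267514506}{3654687} \approx -4451.1$)
$\frac{1}{n + G} = \frac{1}{1817 - \frac{16267514506}{3654687}} = \frac{1}{- \frac{9626948227}{3654687}} = - \frac{3654687}{9626948227}$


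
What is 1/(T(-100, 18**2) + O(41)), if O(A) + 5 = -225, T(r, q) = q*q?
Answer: 1/104746 ≈ 9.5469e-6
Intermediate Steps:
T(r, q) = q**2
O(A) = -230 (O(A) = -5 - 225 = -230)
1/(T(-100, 18**2) + O(41)) = 1/((18**2)**2 - 230) = 1/(324**2 - 230) = 1/(104976 - 230) = 1/104746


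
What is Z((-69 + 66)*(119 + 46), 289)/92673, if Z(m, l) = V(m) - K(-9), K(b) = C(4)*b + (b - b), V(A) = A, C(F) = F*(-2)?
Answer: -9/1471 ≈ -0.0061183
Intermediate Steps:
C(F) = -2*F
K(b) = -8*b (K(b) = (-2*4)*b + (b - b) = -8*b + 0 = -8*b)
Z(m, l) = -72 + m (Z(m, l) = m - (-8)*(-9) = m - 1*72 = m - 72 = -72 + m)
Z((-69 + 66)*(119 + 46), 289)/92673 = (-72 + (-69 + 66)*(119 + 46))/92673 = (-72 - 3*165)*(1/92673) = (-72 - 495)*(1/92673) = -567*1/92673 = -9/1471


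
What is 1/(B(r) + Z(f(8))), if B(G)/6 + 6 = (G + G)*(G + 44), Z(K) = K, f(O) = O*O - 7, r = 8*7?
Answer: 1/67221 ≈ 1.4876e-5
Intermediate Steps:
r = 56
f(O) = -7 + O² (f(O) = O² - 7 = -7 + O²)
B(G) = -36 + 12*G*(44 + G) (B(G) = -36 + 6*((G + G)*(G + 44)) = -36 + 6*((2*G)*(44 + G)) = -36 + 6*(2*G*(44 + G)) = -36 + 12*G*(44 + G))
1/(B(r) + Z(f(8))) = 1/((-36 + 12*56² + 528*56) + (-7 + 8²)) = 1/((-36 + 12*3136 + 29568) + (-7 + 64)) = 1/((-36 + 37632 + 29568) + 57) = 1/(67164 + 57) = 1/67221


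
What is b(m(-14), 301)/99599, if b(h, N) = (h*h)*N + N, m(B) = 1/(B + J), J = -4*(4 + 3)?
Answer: 75895/25098948 ≈ 0.0030238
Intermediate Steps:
J = -28 (J = -4*7 = -28)
m(B) = 1/(-28 + B) (m(B) = 1/(B - 28) = 1/(-28 + B))
b(h, N) = N + N*h**2 (b(h, N) = h**2*N + N = N*h**2 + N = N + N*h**2)
b(m(-14), 301)/99599 = (301*(1 + (1/(-28 - 14))**2))/99599 = (301*(1 + (1/(-42))**2))*(1/99599) = (301*(1 + (-1/42)**2))*(1/99599) = (301*(1 + 1/1764))*(1/99599) = (301*(1765/1764))*(1/99599) = (75895/252)*(1/99599) = 75895/25098948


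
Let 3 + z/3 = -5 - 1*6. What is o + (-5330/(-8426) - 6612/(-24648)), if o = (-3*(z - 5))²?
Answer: 172048068535/8653502 ≈ 19882.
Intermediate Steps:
z = -42 (z = -9 + 3*(-5 - 1*6) = -9 + 3*(-5 - 6) = -9 + 3*(-11) = -9 - 33 = -42)
o = 19881 (o = (-3*(-42 - 5))² = (-3*(-47))² = 141² = 19881)
o + (-5330/(-8426) - 6612/(-24648)) = 19881 + (-5330/(-8426) - 6612/(-24648)) = 19881 + (-5330*(-1/8426) - 6612*(-1/24648)) = 19881 + (2665/4213 + 551/2054) = 19881 + 7795273/8653502 = 172048068535/8653502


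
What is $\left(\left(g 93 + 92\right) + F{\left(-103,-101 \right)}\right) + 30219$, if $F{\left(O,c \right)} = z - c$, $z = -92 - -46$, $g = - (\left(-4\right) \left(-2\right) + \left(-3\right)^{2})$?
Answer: $28785$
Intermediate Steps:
$g = -17$ ($g = - (8 + 9) = \left(-1\right) 17 = -17$)
$z = -46$ ($z = -92 + 46 = -46$)
$F{\left(O,c \right)} = -46 - c$
$\left(\left(g 93 + 92\right) + F{\left(-103,-101 \right)}\right) + 30219 = \left(\left(\left(-17\right) 93 + 92\right) - -55\right) + 30219 = \left(\left(-1581 + 92\right) + \left(-46 + 101\right)\right) + 30219 = \left(-1489 + 55\right) + 30219 = -1434 + 30219 = 28785$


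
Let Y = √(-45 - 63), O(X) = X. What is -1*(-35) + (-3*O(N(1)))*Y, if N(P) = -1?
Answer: 35 + 18*I*√3 ≈ 35.0 + 31.177*I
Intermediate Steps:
Y = 6*I*√3 (Y = √(-108) = 6*I*√3 ≈ 10.392*I)
-1*(-35) + (-3*O(N(1)))*Y = -1*(-35) + (-3*(-1))*(6*I*√3) = 35 + 3*(6*I*√3) = 35 + 18*I*√3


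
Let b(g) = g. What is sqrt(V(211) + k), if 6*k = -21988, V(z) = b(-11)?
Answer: I*sqrt(33081)/3 ≈ 60.627*I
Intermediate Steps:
V(z) = -11
k = -10994/3 (k = (1/6)*(-21988) = -10994/3 ≈ -3664.7)
sqrt(V(211) + k) = sqrt(-11 - 10994/3) = sqrt(-11027/3) = I*sqrt(33081)/3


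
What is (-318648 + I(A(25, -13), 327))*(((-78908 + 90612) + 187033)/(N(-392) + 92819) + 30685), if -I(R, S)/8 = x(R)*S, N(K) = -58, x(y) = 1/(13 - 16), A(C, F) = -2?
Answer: -904571635311072/92761 ≈ -9.7516e+9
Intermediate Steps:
x(y) = -⅓ (x(y) = 1/(-3) = -⅓)
I(R, S) = 8*S/3 (I(R, S) = -(-8)*S/3 = 8*S/3)
(-318648 + I(A(25, -13), 327))*(((-78908 + 90612) + 187033)/(N(-392) + 92819) + 30685) = (-318648 + (8/3)*327)*(((-78908 + 90612) + 187033)/(-58 + 92819) + 30685) = (-318648 + 872)*((11704 + 187033)/92761 + 30685) = -317776*(198737*(1/92761) + 30685) = -317776*(198737/92761 + 30685) = -317776*2846570022/92761 = -904571635311072/92761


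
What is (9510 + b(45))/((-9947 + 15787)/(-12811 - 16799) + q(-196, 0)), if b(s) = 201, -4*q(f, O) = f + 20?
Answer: 28754271/129700 ≈ 221.70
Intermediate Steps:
q(f, O) = -5 - f/4 (q(f, O) = -(f + 20)/4 = -(20 + f)/4 = -5 - f/4)
(9510 + b(45))/((-9947 + 15787)/(-12811 - 16799) + q(-196, 0)) = (9510 + 201)/((-9947 + 15787)/(-12811 - 16799) + (-5 - ¼*(-196))) = 9711/(5840/(-29610) + (-5 + 49)) = 9711/(5840*(-1/29610) + 44) = 9711/(-584/2961 + 44) = 9711/(129700/2961) = 9711*(2961/129700) = 28754271/129700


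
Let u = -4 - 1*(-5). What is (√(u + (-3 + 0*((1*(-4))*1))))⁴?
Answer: 4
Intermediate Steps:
u = 1 (u = -4 + 5 = 1)
(√(u + (-3 + 0*((1*(-4))*1))))⁴ = (√(1 + (-3 + 0*((1*(-4))*1))))⁴ = (√(1 + (-3 + 0*(-4*1))))⁴ = (√(1 + (-3 + 0*(-4))))⁴ = (√(1 + (-3 + 0)))⁴ = (√(1 - 3))⁴ = (√(-2))⁴ = (I*√2)⁴ = 4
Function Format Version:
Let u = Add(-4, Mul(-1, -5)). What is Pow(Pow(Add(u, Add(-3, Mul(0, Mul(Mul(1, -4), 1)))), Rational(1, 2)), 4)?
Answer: 4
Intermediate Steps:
u = 1 (u = Add(-4, 5) = 1)
Pow(Pow(Add(u, Add(-3, Mul(0, Mul(Mul(1, -4), 1)))), Rational(1, 2)), 4) = Pow(Pow(Add(1, Add(-3, Mul(0, Mul(Mul(1, -4), 1)))), Rational(1, 2)), 4) = Pow(Pow(Add(1, Add(-3, Mul(0, Mul(-4, 1)))), Rational(1, 2)), 4) = Pow(Pow(Add(1, Add(-3, Mul(0, -4))), Rational(1, 2)), 4) = Pow(Pow(Add(1, Add(-3, 0)), Rational(1, 2)), 4) = Pow(Pow(Add(1, -3), Rational(1, 2)), 4) = Pow(Pow(-2, Rational(1, 2)), 4) = Pow(Mul(I, Pow(2, Rational(1, 2))), 4) = 4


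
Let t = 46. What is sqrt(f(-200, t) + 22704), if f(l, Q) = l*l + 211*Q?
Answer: sqrt(72410) ≈ 269.09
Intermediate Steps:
f(l, Q) = l**2 + 211*Q
sqrt(f(-200, t) + 22704) = sqrt(((-200)**2 + 211*46) + 22704) = sqrt((40000 + 9706) + 22704) = sqrt(49706 + 22704) = sqrt(72410)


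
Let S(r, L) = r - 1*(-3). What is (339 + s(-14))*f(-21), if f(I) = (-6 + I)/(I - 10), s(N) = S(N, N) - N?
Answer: 9234/31 ≈ 297.87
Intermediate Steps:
S(r, L) = 3 + r (S(r, L) = r + 3 = 3 + r)
s(N) = 3 (s(N) = (3 + N) - N = 3)
f(I) = (-6 + I)/(-10 + I)
(339 + s(-14))*f(-21) = (339 + 3)*((-6 - 21)/(-10 - 21)) = 342*(-27/(-31)) = 342*(-1/31*(-27)) = 342*(27/31) = 9234/31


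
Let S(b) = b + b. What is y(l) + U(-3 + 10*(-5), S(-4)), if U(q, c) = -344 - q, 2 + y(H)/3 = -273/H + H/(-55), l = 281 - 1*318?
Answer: -555243/2035 ≈ -272.85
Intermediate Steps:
S(b) = 2*b
l = -37 (l = 281 - 318 = -37)
y(H) = -6 - 819/H - 3*H/55 (y(H) = -6 + 3*(-273/H + H/(-55)) = -6 + 3*(-273/H + H*(-1/55)) = -6 + 3*(-273/H - H/55) = -6 + (-819/H - 3*H/55) = -6 - 819/H - 3*H/55)
y(l) + U(-3 + 10*(-5), S(-4)) = (-6 - 819/(-37) - 3/55*(-37)) + (-344 - (-3 + 10*(-5))) = (-6 - 819*(-1/37) + 111/55) + (-344 - (-3 - 50)) = (-6 + 819/37 + 111/55) + (-344 - 1*(-53)) = 36942/2035 + (-344 + 53) = 36942/2035 - 291 = -555243/2035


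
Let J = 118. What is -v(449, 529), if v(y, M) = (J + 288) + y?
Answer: -855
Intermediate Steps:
v(y, M) = 406 + y (v(y, M) = (118 + 288) + y = 406 + y)
-v(449, 529) = -(406 + 449) = -1*855 = -855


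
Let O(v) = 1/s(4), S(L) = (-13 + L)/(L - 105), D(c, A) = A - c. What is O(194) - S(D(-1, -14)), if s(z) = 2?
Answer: 33/118 ≈ 0.27966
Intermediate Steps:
S(L) = (-13 + L)/(-105 + L)
O(v) = ½ (O(v) = 1/2 = ½)
O(194) - S(D(-1, -14)) = ½ - (-13 + (-14 - 1*(-1)))/(-105 + (-14 - 1*(-1))) = ½ - (-13 + (-14 + 1))/(-105 + (-14 + 1)) = ½ - (-13 - 13)/(-105 - 13) = ½ - (-26)/(-118) = ½ - (-1)*(-26)/118 = ½ - 1*13/59 = ½ - 13/59 = 33/118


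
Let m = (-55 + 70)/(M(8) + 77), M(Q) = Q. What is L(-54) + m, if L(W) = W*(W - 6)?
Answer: 55083/17 ≈ 3240.2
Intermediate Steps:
L(W) = W*(-6 + W)
m = 3/17 (m = (-55 + 70)/(8 + 77) = 15/85 = (1/85)*15 = 3/17 ≈ 0.17647)
L(-54) + m = -54*(-6 - 54) + 3/17 = -54*(-60) + 3/17 = 3240 + 3/17 = 55083/17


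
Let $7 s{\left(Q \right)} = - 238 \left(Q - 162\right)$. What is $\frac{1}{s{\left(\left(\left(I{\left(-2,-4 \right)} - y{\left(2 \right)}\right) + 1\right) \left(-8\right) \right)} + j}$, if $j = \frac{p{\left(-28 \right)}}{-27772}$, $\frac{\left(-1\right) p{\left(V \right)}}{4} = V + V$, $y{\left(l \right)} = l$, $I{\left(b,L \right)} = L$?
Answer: $\frac{6943}{28799508} \approx 0.00024108$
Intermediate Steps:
$p{\left(V \right)} = - 8 V$ ($p{\left(V \right)} = - 4 \left(V + V\right) = - 4 \cdot 2 V = - 8 V$)
$j = - \frac{56}{6943}$ ($j = \frac{\left(-8\right) \left(-28\right)}{-27772} = 224 \left(- \frac{1}{27772}\right) = - \frac{56}{6943} \approx -0.0080657$)
$s{\left(Q \right)} = 5508 - 34 Q$ ($s{\left(Q \right)} = \frac{\left(-238\right) \left(Q - 162\right)}{7} = \frac{\left(-238\right) \left(-162 + Q\right)}{7} = \frac{38556 - 238 Q}{7} = 5508 - 34 Q$)
$\frac{1}{s{\left(\left(\left(I{\left(-2,-4 \right)} - y{\left(2 \right)}\right) + 1\right) \left(-8\right) \right)} + j} = \frac{1}{\left(5508 - 34 \left(\left(-4 - 2\right) + 1\right) \left(-8\right)\right) - \frac{56}{6943}} = \frac{1}{\left(5508 - 34 \left(-6 + 1\right) \left(-8\right)\right) - \frac{56}{6943}} = \frac{1}{\left(5508 - 34 \left(\left(-5\right) \left(-8\right)\right)\right) - \frac{56}{6943}} = \frac{1}{\left(5508 - 1360\right) - \frac{56}{6943}} = \frac{1}{4148 - \frac{56}{6943}} = \frac{1}{\frac{28799508}{6943}} = \frac{6943}{28799508}$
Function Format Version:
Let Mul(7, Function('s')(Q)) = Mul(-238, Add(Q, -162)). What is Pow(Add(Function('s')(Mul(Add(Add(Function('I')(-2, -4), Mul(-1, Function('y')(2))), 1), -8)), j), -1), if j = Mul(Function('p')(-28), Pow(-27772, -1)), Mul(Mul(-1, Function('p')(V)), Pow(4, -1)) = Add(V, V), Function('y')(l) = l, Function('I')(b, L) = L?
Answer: Rational(6943, 28799508) ≈ 0.00024108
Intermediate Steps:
Function('p')(V) = Mul(-8, V) (Function('p')(V) = Mul(-4, Add(V, V)) = Mul(-4, Mul(2, V)) = Mul(-8, V))
j = Rational(-56, 6943) (j = Mul(Mul(-8, -28), Pow(-27772, -1)) = Mul(224, Rational(-1, 27772)) = Rational(-56, 6943) ≈ -0.0080657)
Function('s')(Q) = Add(5508, Mul(-34, Q)) (Function('s')(Q) = Mul(Rational(1, 7), Mul(-238, Add(Q, -162))) = Mul(Rational(1, 7), Mul(-238, Add(-162, Q))) = Mul(Rational(1, 7), Add(38556, Mul(-238, Q))) = Add(5508, Mul(-34, Q)))
Pow(Add(Function('s')(Mul(Add(Add(Function('I')(-2, -4), Mul(-1, Function('y')(2))), 1), -8)), j), -1) = Pow(Add(Add(5508, Mul(-34, Mul(Add(Add(-4, Mul(-1, 2)), 1), -8))), Rational(-56, 6943)), -1) = Pow(Add(Add(5508, Mul(-34, Mul(Add(Add(-4, -2), 1), -8))), Rational(-56, 6943)), -1) = Pow(Add(Add(5508, Mul(-34, Mul(Add(-6, 1), -8))), Rational(-56, 6943)), -1) = Pow(Add(Add(5508, Mul(-34, Mul(-5, -8))), Rational(-56, 6943)), -1) = Pow(Add(Add(5508, Mul(-34, 40)), Rational(-56, 6943)), -1) = Pow(Add(Add(5508, -1360), Rational(-56, 6943)), -1) = Pow(Add(4148, Rational(-56, 6943)), -1) = Pow(Rational(28799508, 6943), -1) = Rational(6943, 28799508)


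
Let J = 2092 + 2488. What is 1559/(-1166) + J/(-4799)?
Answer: -12821921/5595634 ≈ -2.2914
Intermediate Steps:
J = 4580
1559/(-1166) + J/(-4799) = 1559/(-1166) + 4580/(-4799) = 1559*(-1/1166) + 4580*(-1/4799) = -1559/1166 - 4580/4799 = -12821921/5595634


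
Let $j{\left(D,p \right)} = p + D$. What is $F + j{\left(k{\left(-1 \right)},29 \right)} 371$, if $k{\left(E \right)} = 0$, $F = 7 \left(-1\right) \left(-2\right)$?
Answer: $10773$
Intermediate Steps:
$F = 14$ ($F = \left(-7\right) \left(-2\right) = 14$)
$j{\left(D,p \right)} = D + p$
$F + j{\left(k{\left(-1 \right)},29 \right)} 371 = 14 + \left(0 + 29\right) 371 = 14 + 29 \cdot 371 = 14 + 10759 = 10773$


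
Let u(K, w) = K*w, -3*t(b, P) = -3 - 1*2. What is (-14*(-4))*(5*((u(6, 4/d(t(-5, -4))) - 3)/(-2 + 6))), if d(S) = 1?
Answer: 1470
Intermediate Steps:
t(b, P) = 5/3 (t(b, P) = -(-3 - 1*2)/3 = -(-3 - 2)/3 = -1/3*(-5) = 5/3)
(-14*(-4))*(5*((u(6, 4/d(t(-5, -4))) - 3)/(-2 + 6))) = (-14*(-4))*(5*((6*(4/1) - 3)/(-2 + 6))) = 56*(5*((6*(4*1) - 3)/4)) = 56*(5*((6*4 - 3)*(1/4))) = 56*(5*((24 - 3)*(1/4))) = 56*(5*(21*(1/4))) = 56*(5*(21/4)) = 56*(105/4) = 1470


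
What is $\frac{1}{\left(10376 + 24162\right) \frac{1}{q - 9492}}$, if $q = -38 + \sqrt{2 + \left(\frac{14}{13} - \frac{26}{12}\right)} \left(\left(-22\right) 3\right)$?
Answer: $- \frac{4765}{17269} - \frac{11 \sqrt{5538}}{448994} \approx -0.27775$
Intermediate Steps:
$q = -38 - \frac{11 \sqrt{5538}}{13}$ ($q = -38 + \sqrt{2 + \left(14 \cdot \frac{1}{13} - \frac{13}{6}\right)} \left(-66\right) = -38 + \sqrt{2 + \left(\frac{14}{13} - \frac{13}{6}\right)} \left(-66\right) = -38 + \sqrt{2 - \frac{85}{78}} \left(-66\right) = -38 + \sqrt{\frac{71}{78}} \left(-66\right) = -38 + \frac{\sqrt{5538}}{78} \left(-66\right) = -38 - \frac{11 \sqrt{5538}}{13} \approx -100.97$)
$\frac{1}{\left(10376 + 24162\right) \frac{1}{q - 9492}} = \frac{1}{\left(10376 + 24162\right) \frac{1}{\left(-38 - \frac{11 \sqrt{5538}}{13}\right) - 9492}} = \frac{1}{34538 \frac{1}{-9530 - \frac{11 \sqrt{5538}}{13}}} = - \frac{4765}{17269} - \frac{11 \sqrt{5538}}{448994}$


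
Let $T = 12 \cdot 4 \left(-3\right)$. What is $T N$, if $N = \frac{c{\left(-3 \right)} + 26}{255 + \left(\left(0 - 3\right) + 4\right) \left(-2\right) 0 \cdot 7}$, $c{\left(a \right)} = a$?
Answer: $- \frac{1104}{85} \approx -12.988$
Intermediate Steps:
$T = -144$ ($T = 48 \left(-3\right) = -144$)
$N = \frac{23}{255}$ ($N = \frac{-3 + 26}{255 + \left(\left(0 - 3\right) + 4\right) \left(-2\right) 0 \cdot 7} = \frac{23}{255 + \left(-3 + 4\right) \left(-2\right) 0 \cdot 7} = \frac{23}{255 + 1 \left(-2\right) 0 \cdot 7} = \frac{23}{255 + \left(-2\right) 0 \cdot 7} = \frac{23}{255 + 0 \cdot 7} = \frac{23}{255 + 0} = \frac{23}{255} \approx 0.090196$)
$T N = \left(-144\right) \frac{23}{255} = - \frac{1104}{85}$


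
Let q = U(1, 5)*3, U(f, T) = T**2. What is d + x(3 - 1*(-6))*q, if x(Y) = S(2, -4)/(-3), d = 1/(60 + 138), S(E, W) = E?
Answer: -9899/198 ≈ -49.995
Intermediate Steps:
q = 75 (q = 5**2*3 = 25*3 = 75)
d = 1/198 ≈ 0.0050505
x(Y) = -2/3 (x(Y) = 2/(-3) = 2*(-1/3) = -2/3)
d + x(3 - 1*(-6))*q = 1/198 - 2/3*75 = 1/198 - 50 = -9899/198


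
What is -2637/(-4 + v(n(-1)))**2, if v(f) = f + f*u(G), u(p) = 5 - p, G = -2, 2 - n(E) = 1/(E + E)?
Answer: -2637/256 ≈ -10.301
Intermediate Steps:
n(E) = 2 - 1/(2*E) (n(E) = 2 - 1/(E + E) = 2 - 1/(2*E))
v(f) = 8*f (v(f) = f + f*(5 - 1*(-2)) = f + f*(5 + 2) = f + f*7 = f + 7*f = 8*f)
-2637/(-4 + v(n(-1)))**2 = -2637/(-4 + 8*(2 - 1/2/(-1)))**2 = -2637/(-4 + 8*(2 - 1/2*(-1)))**2 = -2637/(-4 + 8*(2 + 1/2))**2 = -2637/(-4 + 8*(5/2))**2 = -2637/(-4 + 20)**2 = -2637/(16**2) = -2637/256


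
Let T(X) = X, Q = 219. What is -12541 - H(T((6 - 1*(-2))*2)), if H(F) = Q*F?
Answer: -16045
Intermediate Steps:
H(F) = 219*F
-12541 - H(T((6 - 1*(-2))*2)) = -12541 - 219*(6 - 1*(-2))*2 = -12541 - 219*(6 + 2)*2 = -12541 - 219*8*2 = -12541 - 219*16 = -12541 - 1*3504 = -12541 - 3504 = -16045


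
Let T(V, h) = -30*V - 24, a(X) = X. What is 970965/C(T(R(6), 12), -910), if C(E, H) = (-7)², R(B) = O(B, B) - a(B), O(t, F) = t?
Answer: 970965/49 ≈ 19816.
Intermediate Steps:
R(B) = 0 (R(B) = B - B = 0)
T(V, h) = -24 - 30*V
C(E, H) = 49
970965/C(T(R(6), 12), -910) = 970965/49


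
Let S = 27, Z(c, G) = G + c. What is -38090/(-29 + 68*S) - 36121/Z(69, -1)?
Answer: -5220059/9452 ≈ -552.27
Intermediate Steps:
-38090/(-29 + 68*S) - 36121/Z(69, -1) = -38090/(-29 + 68*27) - 36121/(-1 + 69) = -38090/(-29 + 1836) - 36121/68 = -38090/1807 - 36121*1/68 = -38090*1/1807 - 36121/68 = -2930/139 - 36121/68 = -5220059/9452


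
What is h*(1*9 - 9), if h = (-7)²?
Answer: 0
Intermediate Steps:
h = 49
h*(1*9 - 9) = 49*(1*9 - 9) = 49*(9 - 9) = 49*0 = 0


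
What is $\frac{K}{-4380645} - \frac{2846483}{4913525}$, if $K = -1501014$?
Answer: $- \frac{339610780479}{1434960581575} \approx -0.23667$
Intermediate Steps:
$\frac{K}{-4380645} - \frac{2846483}{4913525} = - \frac{1501014}{-4380645} - \frac{2846483}{4913525} = \left(-1501014\right) \left(- \frac{1}{4380645}\right) - \frac{2846483}{4913525} = \frac{500338}{1460215} - \frac{2846483}{4913525} = - \frac{339610780479}{1434960581575}$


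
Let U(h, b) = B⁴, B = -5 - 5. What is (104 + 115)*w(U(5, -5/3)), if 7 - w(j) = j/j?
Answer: 1314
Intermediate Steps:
B = -10
U(h, b) = 10000 (U(h, b) = (-10)⁴ = 10000)
w(j) = 6 (w(j) = 7 - j/j = 7 - 1*1 = 7 - 1 = 6)
(104 + 115)*w(U(5, -5/3)) = (104 + 115)*6 = 219*6 = 1314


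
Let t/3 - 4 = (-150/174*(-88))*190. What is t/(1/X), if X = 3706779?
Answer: 4649590825092/29 ≈ 1.6033e+11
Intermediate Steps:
t = 1254348/29 (t = 12 + 3*((-150/174*(-88))*190) = 12 + 3*((-150*1/174*(-88))*190) = 12 + 3*(-25/29*(-88)*190) = 12 + 3*((2200/29)*190) = 12 + 3*(418000/29) = 12 + 1254000/29 = 1254348/29 ≈ 43253.)
t/(1/X) = 1254348/(29*(1/3706779)) = (1254348/29)*3706779 = 4649590825092/29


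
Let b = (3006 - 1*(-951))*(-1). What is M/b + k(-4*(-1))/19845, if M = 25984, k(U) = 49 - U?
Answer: -3818329/581679 ≈ -6.5643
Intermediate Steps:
b = -3957 (b = (3006 + 951)*(-1) = 3957*(-1) = -3957)
M/b + k(-4*(-1))/19845 = 25984/(-3957) + (49 - (-4)*(-1))/19845 = 25984*(-1/3957) + (49 - 1*4)*(1/19845) = -25984/3957 + (49 - 4)*(1/19845) = -25984/3957 + 45*(1/19845) = -25984/3957 + 1/441 = -3818329/581679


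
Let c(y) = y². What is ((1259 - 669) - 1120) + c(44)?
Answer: 1406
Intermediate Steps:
((1259 - 669) - 1120) + c(44) = ((1259 - 669) - 1120) + 44² = (590 - 1120) + 1936 = -530 + 1936 = 1406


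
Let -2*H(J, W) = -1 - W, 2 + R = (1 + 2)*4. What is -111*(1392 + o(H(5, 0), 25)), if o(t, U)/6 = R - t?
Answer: -160839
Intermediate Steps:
R = 10 (R = -2 + (1 + 2)*4 = -2 + 3*4 = -2 + 12 = 10)
H(J, W) = ½ + W/2 (H(J, W) = -(-1 - W)/2 = ½ + W/2)
o(t, U) = 60 - 6*t (o(t, U) = 6*(10 - t) = 60 - 6*t)
-111*(1392 + o(H(5, 0), 25)) = -111*(1392 + (60 - 6*(½ + (½)*0))) = -111*(1392 + (60 - 6*(½ + 0))) = -111*(1392 + (60 - 6*½)) = -111*(1392 + (60 - 3)) = -111*(1392 + 57) = -111*1449 = -160839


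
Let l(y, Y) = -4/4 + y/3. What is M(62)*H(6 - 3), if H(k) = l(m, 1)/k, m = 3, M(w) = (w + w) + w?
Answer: 0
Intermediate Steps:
M(w) = 3*w (M(w) = 2*w + w = 3*w)
l(y, Y) = -1 + y/3 (l(y, Y) = -4*¼ + y*(⅓) = -1 + y/3)
H(k) = 0 (H(k) = (-1 + (⅓)*3)/k = (-1 + 1)/k = 0/k = 0)
M(62)*H(6 - 3) = (3*62)*0 = 186*0 = 0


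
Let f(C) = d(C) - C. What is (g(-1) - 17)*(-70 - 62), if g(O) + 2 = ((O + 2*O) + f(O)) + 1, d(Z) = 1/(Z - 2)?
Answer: 2684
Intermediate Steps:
d(Z) = 1/(-2 + Z)
f(C) = 1/(-2 + C) - C
g(O) = -1 + 3*O + (1 - O*(-2 + O))/(-2 + O) (g(O) = -2 + (((O + 2*O) + (1 - O*(-2 + O))/(-2 + O)) + 1) = -2 + ((3*O + (1 - O*(-2 + O))/(-2 + O)) + 1) = -2 + (1 + 3*O + (1 - O*(-2 + O))/(-2 + O)) = -1 + 3*O + (1 - O*(-2 + O))/(-2 + O))
(g(-1) - 17)*(-70 - 62) = ((1 + (-1 + 2*(-1))*(-2 - 1))/(-2 - 1) - 17)*(-70 - 62) = ((1 + (-1 - 2)*(-3))/(-3) - 17)*(-132) = (-(1 - 3*(-3))/3 - 17)*(-132) = (-(1 + 9)/3 - 17)*(-132) = (-⅓*10 - 17)*(-132) = (-10/3 - 17)*(-132) = -61/3*(-132) = 2684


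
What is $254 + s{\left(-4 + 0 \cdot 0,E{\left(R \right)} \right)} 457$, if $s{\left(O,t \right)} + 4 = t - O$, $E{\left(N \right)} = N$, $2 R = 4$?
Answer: $1168$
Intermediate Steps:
$R = 2$ ($R = \frac{1}{2} \cdot 4 = 2$)
$s{\left(O,t \right)} = -4 + t - O$ ($s{\left(O,t \right)} = -4 - \left(O - t\right) = -4 + t - O$)
$254 + s{\left(-4 + 0 \cdot 0,E{\left(R \right)} \right)} 457 = 254 + \left(-4 + 2 - \left(-4 + 0 \cdot 0\right)\right) 457 = 254 + \left(-4 + 2 - \left(-4 + 0\right)\right) 457 = 254 + \left(-4 + 2 - -4\right) 457 = 254 + \left(-4 + 2 + 4\right) 457 = 254 + 2 \cdot 457 = 254 + 914 = 1168$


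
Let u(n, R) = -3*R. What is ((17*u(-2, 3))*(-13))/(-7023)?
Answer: -663/2341 ≈ -0.28321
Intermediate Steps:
((17*u(-2, 3))*(-13))/(-7023) = ((17*(-3*3))*(-13))/(-7023) = ((17*(-9))*(-13))*(-1/7023) = -153*(-13)*(-1/7023) = 1989*(-1/7023) = -663/2341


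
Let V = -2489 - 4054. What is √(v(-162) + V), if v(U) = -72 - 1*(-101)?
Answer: I*√6514 ≈ 80.709*I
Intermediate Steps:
v(U) = 29 (v(U) = -72 + 101 = 29)
V = -6543
√(v(-162) + V) = √(29 - 6543) = √(-6514) = I*√6514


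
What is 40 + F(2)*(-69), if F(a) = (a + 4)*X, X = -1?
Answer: 454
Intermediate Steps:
F(a) = -4 - a (F(a) = (a + 4)*(-1) = (4 + a)*(-1) = -4 - a)
40 + F(2)*(-69) = 40 + (-4 - 1*2)*(-69) = 40 + (-4 - 2)*(-69) = 40 - 6*(-69) = 40 + 414 = 454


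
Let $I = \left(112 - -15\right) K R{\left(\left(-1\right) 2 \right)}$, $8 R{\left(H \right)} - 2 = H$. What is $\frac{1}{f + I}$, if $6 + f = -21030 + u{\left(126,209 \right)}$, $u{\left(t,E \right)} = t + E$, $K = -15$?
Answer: $- \frac{1}{20701} \approx -4.8307 \cdot 10^{-5}$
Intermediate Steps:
$R{\left(H \right)} = \frac{1}{4} + \frac{H}{8}$
$u{\left(t,E \right)} = E + t$
$f = -20701$ ($f = -6 + \left(-21030 + \left(209 + 126\right)\right) = -6 + \left(-21030 + 335\right) = -6 - 20695 = -20701$)
$I = 0$ ($I = \left(112 - -15\right) \left(- 15 \left(\frac{1}{4} + \frac{\left(-1\right) 2}{8}\right)\right) = \left(112 + 15\right) \left(- 15 \left(\frac{1}{4} + \frac{1}{8} \left(-2\right)\right)\right) = 127 \left(- 15 \left(\frac{1}{4} - \frac{1}{4}\right)\right) = 127 \left(\left(-15\right) 0\right) = 127 \cdot 0 = 0$)
$\frac{1}{f + I} = \frac{1}{-20701 + 0} = \frac{1}{-20701} = - \frac{1}{20701}$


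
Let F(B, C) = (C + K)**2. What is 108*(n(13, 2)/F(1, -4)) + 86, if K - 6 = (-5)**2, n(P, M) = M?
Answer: 2330/27 ≈ 86.296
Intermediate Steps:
K = 31 (K = 6 + (-5)**2 = 6 + 25 = 31)
F(B, C) = (31 + C)**2 (F(B, C) = (C + 31)**2 = (31 + C)**2)
108*(n(13, 2)/F(1, -4)) + 86 = 108*(2/((31 - 4)**2)) + 86 = 108*(2/(27**2)) + 86 = 108*(2/729) + 86 = 8/27 + 86 = 2330/27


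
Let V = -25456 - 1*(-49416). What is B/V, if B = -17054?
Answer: -8527/11980 ≈ -0.71177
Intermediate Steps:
V = 23960 (V = -25456 + 49416 = 23960)
B/V = -17054/23960 = -17054*1/23960 = -8527/11980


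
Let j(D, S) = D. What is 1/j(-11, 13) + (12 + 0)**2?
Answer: 1583/11 ≈ 143.91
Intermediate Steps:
1/j(-11, 13) + (12 + 0)**2 = 1/(-11) + (12 + 0)**2 = -1/11 + 12**2 = -1/11 + 144 = 1583/11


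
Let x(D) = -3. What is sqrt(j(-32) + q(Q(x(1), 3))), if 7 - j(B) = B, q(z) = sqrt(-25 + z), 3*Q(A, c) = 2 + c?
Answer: sqrt(351 + 3*I*sqrt(210))/3 ≈ 6.2569 + 0.38601*I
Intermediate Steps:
Q(A, c) = 2/3 + c/3 (Q(A, c) = (2 + c)/3 = 2/3 + c/3)
j(B) = 7 - B
sqrt(j(-32) + q(Q(x(1), 3))) = sqrt((7 - 1*(-32)) + sqrt(-25 + (2/3 + (1/3)*3))) = sqrt((7 + 32) + sqrt(-25 + (2/3 + 1))) = sqrt(39 + sqrt(-25 + 5/3)) = sqrt(39 + sqrt(-70/3)) = sqrt(39 + I*sqrt(210)/3)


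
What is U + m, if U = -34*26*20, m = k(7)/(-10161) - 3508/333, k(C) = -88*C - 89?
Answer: -6650854207/375957 ≈ -17690.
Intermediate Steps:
k(C) = -89 - 88*C
m = -3934447/375957 (m = (-89 - 88*7)/(-10161) - 3508/333 = (-89 - 616)*(-1/10161) - 3508*1/333 = -705*(-1/10161) - 3508/333 = 235/3387 - 3508/333 = -3934447/375957 ≈ -10.465)
U = -17680 (U = -884*20 = -17680)
U + m = -17680 - 3934447/375957 = -6650854207/375957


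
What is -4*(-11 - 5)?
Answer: 64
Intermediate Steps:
-4*(-11 - 5) = -4*(-16) = 64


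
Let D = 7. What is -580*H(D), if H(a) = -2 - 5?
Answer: 4060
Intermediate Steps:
H(a) = -7
-580*H(D) = -580*(-7) = 4060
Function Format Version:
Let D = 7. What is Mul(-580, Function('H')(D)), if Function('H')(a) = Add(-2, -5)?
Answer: 4060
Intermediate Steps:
Function('H')(a) = -7
Mul(-580, Function('H')(D)) = Mul(-580, -7) = 4060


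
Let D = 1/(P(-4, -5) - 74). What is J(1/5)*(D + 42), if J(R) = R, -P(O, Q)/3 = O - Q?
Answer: 3233/385 ≈ 8.3974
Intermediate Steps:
P(O, Q) = -3*O + 3*Q (P(O, Q) = -3*(O - Q) = -3*O + 3*Q)
D = -1/77 (D = 1/((-3*(-4) + 3*(-5)) - 74) = 1/((12 - 15) - 74) = 1/(-3 - 74) = 1/(-77) = -1/77 ≈ -0.012987)
J(1/5)*(D + 42) = (-1/77 + 42)/5 = (⅕)*(3233/77) = 3233/385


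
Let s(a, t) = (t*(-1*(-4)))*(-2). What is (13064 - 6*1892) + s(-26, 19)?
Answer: 1560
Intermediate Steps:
s(a, t) = -8*t (s(a, t) = (t*4)*(-2) = (4*t)*(-2) = -8*t)
(13064 - 6*1892) + s(-26, 19) = (13064 - 6*1892) - 8*19 = (13064 - 11352) - 152 = 1712 - 152 = 1560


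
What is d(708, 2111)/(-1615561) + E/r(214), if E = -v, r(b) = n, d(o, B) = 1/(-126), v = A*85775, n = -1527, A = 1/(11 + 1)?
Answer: 323341071481/69074926116 ≈ 4.6810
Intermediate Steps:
A = 1/12 ≈ 0.083333
v = 85775/12 (v = (1/12)*85775 = 85775/12 ≈ 7147.9)
d(o, B) = -1/126
r(b) = -1527
E = -85775/12 (E = -1*85775/12 = -85775/12 ≈ -7147.9)
d(708, 2111)/(-1615561) + E/r(214) = -1/126/(-1615561) - 85775/12/(-1527) = -1/126*(-1/1615561) - 85775/12*(-1/1527) = 1/203560686 + 85775/18324 = 323341071481/69074926116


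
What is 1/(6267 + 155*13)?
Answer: 1/8282 ≈ 0.00012074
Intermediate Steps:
1/(6267 + 155*13) = 1/(6267 + 2015) = 1/8282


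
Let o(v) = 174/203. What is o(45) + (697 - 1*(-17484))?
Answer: 127273/7 ≈ 18182.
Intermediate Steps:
o(v) = 6/7 (o(v) = 174*(1/203) = 6/7)
o(45) + (697 - 1*(-17484)) = 6/7 + (697 - 1*(-17484)) = 6/7 + (697 + 17484) = 6/7 + 18181 = 127273/7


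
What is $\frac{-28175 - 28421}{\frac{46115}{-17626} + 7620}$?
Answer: $- \frac{997561096}{134264005} \approx -7.4298$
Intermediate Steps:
$\frac{-28175 - 28421}{\frac{46115}{-17626} + 7620} = - \frac{56596}{46115 \left(- \frac{1}{17626}\right) + 7620} = - \frac{56596}{- \frac{46115}{17626} + 7620} = - \frac{56596}{\frac{134264005}{17626}} = \left(-56596\right) \frac{17626}{134264005} = - \frac{997561096}{134264005}$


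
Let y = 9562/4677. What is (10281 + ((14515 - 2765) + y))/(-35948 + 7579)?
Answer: -103048549/132681813 ≈ -0.77666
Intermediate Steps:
y = 9562/4677 (y = 9562*(1/4677) = 9562/4677 ≈ 2.0445)
(10281 + ((14515 - 2765) + y))/(-35948 + 7579) = (10281 + ((14515 - 2765) + 9562/4677))/(-35948 + 7579) = (10281 + (11750 + 9562/4677))/(-28369) = (10281 + 54964312/4677)*(-1/28369) = (103048549/4677)*(-1/28369) = -103048549/132681813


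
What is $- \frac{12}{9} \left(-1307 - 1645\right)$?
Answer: $3936$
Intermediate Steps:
$- \frac{12}{9} \left(-1307 - 1645\right) = \left(-12\right) \frac{1}{9} \left(-2952\right) = \left(- \frac{4}{3}\right) \left(-2952\right) = 3936$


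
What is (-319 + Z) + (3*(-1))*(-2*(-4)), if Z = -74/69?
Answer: -23741/69 ≈ -344.07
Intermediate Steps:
Z = -74/69 (Z = -74*1/69 = -74/69 ≈ -1.0725)
(-319 + Z) + (3*(-1))*(-2*(-4)) = (-319 - 74/69) + (3*(-1))*(-2*(-4)) = -22085/69 - 3*8 = -22085/69 - 24 = -23741/69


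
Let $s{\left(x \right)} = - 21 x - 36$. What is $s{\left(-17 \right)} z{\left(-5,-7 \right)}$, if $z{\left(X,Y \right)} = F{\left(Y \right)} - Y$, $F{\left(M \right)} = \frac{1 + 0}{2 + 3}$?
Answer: $\frac{11556}{5} \approx 2311.2$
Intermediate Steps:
$F{\left(M \right)} = \frac{1}{5}$ ($F{\left(M \right)} = 1 \cdot \frac{1}{5} = \frac{1}{5}$)
$s{\left(x \right)} = -36 - 21 x$
$z{\left(X,Y \right)} = \frac{1}{5} - Y$
$s{\left(-17 \right)} z{\left(-5,-7 \right)} = \left(-36 - -357\right) \left(\frac{1}{5} - -7\right) = \left(-36 + 357\right) \left(\frac{1}{5} + 7\right) = 321 \cdot \frac{36}{5} = \frac{11556}{5}$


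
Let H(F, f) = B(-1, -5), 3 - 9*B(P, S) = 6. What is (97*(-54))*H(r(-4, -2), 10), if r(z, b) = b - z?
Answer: 1746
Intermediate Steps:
B(P, S) = -⅓ (B(P, S) = ⅓ - ⅑*6 = ⅓ - ⅔ = -⅓)
H(F, f) = -⅓
(97*(-54))*H(r(-4, -2), 10) = (97*(-54))*(-⅓) = -5238*(-⅓) = 1746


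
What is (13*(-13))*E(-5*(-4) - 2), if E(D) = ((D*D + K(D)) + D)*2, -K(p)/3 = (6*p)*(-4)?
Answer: -553644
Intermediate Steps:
K(p) = 72*p (K(p) = -3*6*p*(-4) = -(-72)*p = 72*p)
E(D) = 2*D**2 + 146*D (E(D) = ((D*D + 72*D) + D)*2 = ((D**2 + 72*D) + D)*2 = (D**2 + 73*D)*2 = 2*D**2 + 146*D)
(13*(-13))*E(-5*(-4) - 2) = (13*(-13))*(2*(-5*(-4) - 2)*(73 + (-5*(-4) - 2))) = -338*(20 - 2)*(73 + (20 - 2)) = -338*18*(73 + 18) = -338*18*91 = -169*3276 = -553644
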